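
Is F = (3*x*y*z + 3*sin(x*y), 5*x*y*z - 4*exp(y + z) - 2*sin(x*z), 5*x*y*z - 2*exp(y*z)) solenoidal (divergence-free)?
No, ∇·F = 5*x*y + 5*x*z + 3*y*z - 2*y*exp(y*z) + 3*y*cos(x*y) - 4*exp(y + z)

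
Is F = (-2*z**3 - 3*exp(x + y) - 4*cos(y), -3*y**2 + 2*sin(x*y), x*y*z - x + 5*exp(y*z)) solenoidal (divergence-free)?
No, ∇·F = x*y + 2*x*cos(x*y) + 5*y*exp(y*z) - 6*y - 3*exp(x + y)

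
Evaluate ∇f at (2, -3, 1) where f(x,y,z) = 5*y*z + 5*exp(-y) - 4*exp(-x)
(4*exp(-2), 5 - 5*exp(3), -15)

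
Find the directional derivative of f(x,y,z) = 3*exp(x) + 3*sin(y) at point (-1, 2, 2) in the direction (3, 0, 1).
9*sqrt(10)*exp(-1)/10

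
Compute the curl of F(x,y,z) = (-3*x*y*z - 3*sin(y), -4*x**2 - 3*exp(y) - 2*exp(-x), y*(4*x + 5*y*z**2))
(4*x + 10*y*z**2, y*(-3*x - 4), 3*x*z - 8*x + 3*cos(y) + 2*exp(-x))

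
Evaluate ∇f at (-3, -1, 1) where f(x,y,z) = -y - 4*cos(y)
(0, -4*sin(1) - 1, 0)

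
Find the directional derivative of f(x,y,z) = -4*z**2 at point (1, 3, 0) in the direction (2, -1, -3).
0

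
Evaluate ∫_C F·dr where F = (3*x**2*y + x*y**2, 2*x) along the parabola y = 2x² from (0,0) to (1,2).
68/15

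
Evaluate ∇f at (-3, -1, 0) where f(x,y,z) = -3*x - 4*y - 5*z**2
(-3, -4, 0)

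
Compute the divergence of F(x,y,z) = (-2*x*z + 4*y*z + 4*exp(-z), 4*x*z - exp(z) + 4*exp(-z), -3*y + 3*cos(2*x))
-2*z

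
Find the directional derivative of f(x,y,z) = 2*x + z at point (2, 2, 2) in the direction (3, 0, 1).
7*sqrt(10)/10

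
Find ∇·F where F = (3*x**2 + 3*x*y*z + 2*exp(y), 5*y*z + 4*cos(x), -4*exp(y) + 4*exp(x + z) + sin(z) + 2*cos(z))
6*x + 3*y*z + 5*z + 4*exp(x + z) - 2*sin(z) + cos(z)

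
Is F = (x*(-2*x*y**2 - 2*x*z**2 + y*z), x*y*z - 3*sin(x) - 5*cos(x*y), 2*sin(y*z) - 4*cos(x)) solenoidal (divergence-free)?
No, ∇·F = -4*x*y**2 - 4*x*z**2 + x*z + 5*x*sin(x*y) + y*z + 2*y*cos(y*z)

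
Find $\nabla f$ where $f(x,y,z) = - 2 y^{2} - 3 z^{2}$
(0, -4*y, -6*z)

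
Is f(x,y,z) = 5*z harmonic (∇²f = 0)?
Yes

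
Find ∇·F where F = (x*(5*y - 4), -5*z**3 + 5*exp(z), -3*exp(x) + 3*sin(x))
5*y - 4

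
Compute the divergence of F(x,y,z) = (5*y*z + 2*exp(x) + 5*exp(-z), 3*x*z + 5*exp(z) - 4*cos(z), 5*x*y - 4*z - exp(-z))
2*exp(x) - 4 + exp(-z)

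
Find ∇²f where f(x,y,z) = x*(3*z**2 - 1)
6*x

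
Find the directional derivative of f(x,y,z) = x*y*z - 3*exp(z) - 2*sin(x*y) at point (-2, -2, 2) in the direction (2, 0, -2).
sqrt(2)*(-8 + 4*cos(4) + 3*exp(2))/2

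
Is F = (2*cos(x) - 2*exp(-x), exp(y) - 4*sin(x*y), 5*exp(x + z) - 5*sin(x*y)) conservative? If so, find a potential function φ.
No, ∇×F = (-5*x*cos(x*y), 5*y*cos(x*y) - 5*exp(x + z), -4*y*cos(x*y)) ≠ 0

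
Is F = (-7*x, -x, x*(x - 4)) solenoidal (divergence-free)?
No, ∇·F = -7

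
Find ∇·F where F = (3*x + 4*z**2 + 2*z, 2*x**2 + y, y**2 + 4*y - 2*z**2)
4 - 4*z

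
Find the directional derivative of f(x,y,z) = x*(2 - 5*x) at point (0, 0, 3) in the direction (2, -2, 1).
4/3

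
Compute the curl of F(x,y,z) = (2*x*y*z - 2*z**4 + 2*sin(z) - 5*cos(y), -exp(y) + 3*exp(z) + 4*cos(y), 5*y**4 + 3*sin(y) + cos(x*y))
(-x*sin(x*y) + 20*y**3 - 3*exp(z) + 3*cos(y), 2*x*y + y*sin(x*y) - 8*z**3 + 2*cos(z), -2*x*z - 5*sin(y))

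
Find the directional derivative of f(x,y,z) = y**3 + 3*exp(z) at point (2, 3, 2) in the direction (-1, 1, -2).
sqrt(6)*(9/2 - exp(2))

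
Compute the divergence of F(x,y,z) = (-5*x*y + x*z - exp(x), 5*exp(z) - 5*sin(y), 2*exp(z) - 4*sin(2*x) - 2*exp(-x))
-5*y + z - exp(x) + 2*exp(z) - 5*cos(y)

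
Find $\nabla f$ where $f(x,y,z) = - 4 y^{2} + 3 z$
(0, -8*y, 3)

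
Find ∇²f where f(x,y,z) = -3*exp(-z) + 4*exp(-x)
-3*exp(-z) + 4*exp(-x)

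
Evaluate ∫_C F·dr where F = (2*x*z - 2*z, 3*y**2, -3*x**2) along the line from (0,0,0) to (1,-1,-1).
1/3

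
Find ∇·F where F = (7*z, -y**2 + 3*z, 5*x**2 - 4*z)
-2*y - 4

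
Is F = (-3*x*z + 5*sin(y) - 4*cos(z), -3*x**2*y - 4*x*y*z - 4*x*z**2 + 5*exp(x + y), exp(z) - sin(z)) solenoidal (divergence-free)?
No, ∇·F = -3*x**2 - 4*x*z - 3*z + exp(z) + 5*exp(x + y) - cos(z)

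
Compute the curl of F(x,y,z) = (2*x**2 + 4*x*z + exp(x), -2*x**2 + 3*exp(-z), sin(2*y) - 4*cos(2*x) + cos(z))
(2*cos(2*y) + 3*exp(-z), 4*x - 8*sin(2*x), -4*x)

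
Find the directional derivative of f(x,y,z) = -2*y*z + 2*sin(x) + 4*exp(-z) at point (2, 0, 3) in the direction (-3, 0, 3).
-sqrt(2)*(exp(3)*cos(2) + 2)*exp(-3)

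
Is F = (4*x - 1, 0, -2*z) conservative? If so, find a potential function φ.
Yes, F is conservative. φ = 2*x**2 - x - z**2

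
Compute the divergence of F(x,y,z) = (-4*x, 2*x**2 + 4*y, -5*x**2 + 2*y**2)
0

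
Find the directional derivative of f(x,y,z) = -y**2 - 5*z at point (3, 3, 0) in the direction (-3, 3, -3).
-sqrt(3)/3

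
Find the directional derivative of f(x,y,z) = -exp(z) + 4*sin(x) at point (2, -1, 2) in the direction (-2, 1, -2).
-8*cos(2)/3 + 2*exp(2)/3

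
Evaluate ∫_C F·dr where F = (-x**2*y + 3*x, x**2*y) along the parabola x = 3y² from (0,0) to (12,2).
-4728/7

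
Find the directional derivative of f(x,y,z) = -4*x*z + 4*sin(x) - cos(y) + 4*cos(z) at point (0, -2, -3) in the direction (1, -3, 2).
sqrt(14)*(8*sin(3) + 3*sin(2) + 16)/14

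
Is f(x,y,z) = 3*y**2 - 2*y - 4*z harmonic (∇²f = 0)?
No, ∇²f = 6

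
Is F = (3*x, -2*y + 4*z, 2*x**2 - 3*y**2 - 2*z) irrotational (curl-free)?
No, ∇×F = (-6*y - 4, -4*x, 0)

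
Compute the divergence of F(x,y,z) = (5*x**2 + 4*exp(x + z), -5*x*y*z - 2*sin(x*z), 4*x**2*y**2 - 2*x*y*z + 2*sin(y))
-2*x*y - 5*x*z + 10*x + 4*exp(x + z)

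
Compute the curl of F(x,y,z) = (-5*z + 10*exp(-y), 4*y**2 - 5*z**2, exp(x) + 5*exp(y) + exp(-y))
(10*z + 5*exp(y) - exp(-y), -exp(x) - 5, 10*exp(-y))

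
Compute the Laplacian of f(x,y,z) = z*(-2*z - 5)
-4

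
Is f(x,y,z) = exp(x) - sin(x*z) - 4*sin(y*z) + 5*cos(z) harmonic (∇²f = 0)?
No, ∇²f = x**2*sin(x*z) + 4*y**2*sin(y*z) + z**2*sin(x*z) + 4*z**2*sin(y*z) + exp(x) - 5*cos(z)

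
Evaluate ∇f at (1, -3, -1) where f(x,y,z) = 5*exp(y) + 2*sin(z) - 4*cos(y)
(0, -4*sin(3) + 5*exp(-3), 2*cos(1))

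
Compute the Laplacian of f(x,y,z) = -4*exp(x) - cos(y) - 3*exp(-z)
-4*exp(x) + cos(y) - 3*exp(-z)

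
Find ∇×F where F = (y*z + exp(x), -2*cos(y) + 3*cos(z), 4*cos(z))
(3*sin(z), y, -z)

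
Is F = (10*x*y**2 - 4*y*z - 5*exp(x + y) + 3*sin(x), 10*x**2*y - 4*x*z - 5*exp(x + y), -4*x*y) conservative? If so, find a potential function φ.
Yes, F is conservative. φ = 5*x**2*y**2 - 4*x*y*z - 5*exp(x + y) - 3*cos(x)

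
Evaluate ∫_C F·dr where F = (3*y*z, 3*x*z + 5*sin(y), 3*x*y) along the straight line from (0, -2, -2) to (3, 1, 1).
-5*cos(1) + 5*cos(2) + 9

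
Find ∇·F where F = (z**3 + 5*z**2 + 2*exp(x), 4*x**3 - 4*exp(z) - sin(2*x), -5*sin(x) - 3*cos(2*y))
2*exp(x)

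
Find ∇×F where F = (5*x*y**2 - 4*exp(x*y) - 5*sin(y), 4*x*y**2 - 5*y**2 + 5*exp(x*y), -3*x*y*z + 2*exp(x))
(-3*x*z, 3*y*z - 2*exp(x), -10*x*y + 4*x*exp(x*y) + 4*y**2 + 5*y*exp(x*y) + 5*cos(y))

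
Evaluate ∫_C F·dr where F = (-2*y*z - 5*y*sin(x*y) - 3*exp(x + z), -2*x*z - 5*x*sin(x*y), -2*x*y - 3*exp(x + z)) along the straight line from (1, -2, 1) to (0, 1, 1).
-3*E + 1 - 5*cos(2) + 3*exp(2)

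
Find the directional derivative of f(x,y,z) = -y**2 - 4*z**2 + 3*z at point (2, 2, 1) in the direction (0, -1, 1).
-sqrt(2)/2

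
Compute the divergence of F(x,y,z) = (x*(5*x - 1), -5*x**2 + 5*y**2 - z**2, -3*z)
10*x + 10*y - 4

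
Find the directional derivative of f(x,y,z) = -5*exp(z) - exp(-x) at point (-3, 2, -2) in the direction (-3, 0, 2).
sqrt(13)*(-3*exp(5) - 10)*exp(-2)/13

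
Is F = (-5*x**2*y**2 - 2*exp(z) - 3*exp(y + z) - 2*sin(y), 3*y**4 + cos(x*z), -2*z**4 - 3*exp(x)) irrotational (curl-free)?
No, ∇×F = (x*sin(x*z), 3*exp(x) - 2*exp(z) - 3*exp(y + z), 10*x**2*y - z*sin(x*z) + 3*exp(y + z) + 2*cos(y))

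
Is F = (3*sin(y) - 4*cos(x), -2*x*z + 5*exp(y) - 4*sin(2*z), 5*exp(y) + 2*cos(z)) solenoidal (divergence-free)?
No, ∇·F = 5*exp(y) + 4*sin(x) - 2*sin(z)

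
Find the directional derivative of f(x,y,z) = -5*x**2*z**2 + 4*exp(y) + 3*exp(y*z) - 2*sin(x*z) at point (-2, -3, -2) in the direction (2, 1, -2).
4*(1 + 3*exp(9))*exp(-3)/3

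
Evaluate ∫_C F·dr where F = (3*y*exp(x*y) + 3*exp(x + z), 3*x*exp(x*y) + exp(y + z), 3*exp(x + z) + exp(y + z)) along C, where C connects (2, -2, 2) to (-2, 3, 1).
-2*exp(4) - 1 - 3*exp(-4) + 3*exp(-6) + 3*exp(-1)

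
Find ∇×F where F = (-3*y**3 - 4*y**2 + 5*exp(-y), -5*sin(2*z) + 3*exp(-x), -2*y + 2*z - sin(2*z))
(10*cos(2*z) - 2, 0, 9*y**2 + 8*y + 5*exp(-y) - 3*exp(-x))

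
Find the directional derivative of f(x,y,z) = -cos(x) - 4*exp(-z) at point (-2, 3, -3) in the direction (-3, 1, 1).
sqrt(11)*(3*sin(2) + 4*exp(3))/11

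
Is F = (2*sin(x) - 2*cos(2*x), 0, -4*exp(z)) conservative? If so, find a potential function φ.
Yes, F is conservative. φ = -4*exp(z) - sin(2*x) - 2*cos(x)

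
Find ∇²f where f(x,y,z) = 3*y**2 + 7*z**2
20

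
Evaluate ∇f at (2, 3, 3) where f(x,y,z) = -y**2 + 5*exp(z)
(0, -6, 5*exp(3))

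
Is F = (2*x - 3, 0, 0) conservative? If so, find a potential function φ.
Yes, F is conservative. φ = x*(x - 3)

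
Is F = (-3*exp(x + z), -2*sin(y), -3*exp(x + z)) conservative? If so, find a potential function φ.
Yes, F is conservative. φ = -3*exp(x + z) + 2*cos(y)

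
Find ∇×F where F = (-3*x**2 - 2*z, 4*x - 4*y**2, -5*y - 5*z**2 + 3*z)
(-5, -2, 4)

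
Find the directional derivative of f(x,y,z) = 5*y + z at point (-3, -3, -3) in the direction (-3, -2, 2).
-8*sqrt(17)/17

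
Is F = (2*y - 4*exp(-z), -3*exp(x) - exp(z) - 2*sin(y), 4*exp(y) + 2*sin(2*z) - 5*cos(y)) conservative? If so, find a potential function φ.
No, ∇×F = (4*exp(y) + exp(z) + 5*sin(y), 4*exp(-z), -3*exp(x) - 2) ≠ 0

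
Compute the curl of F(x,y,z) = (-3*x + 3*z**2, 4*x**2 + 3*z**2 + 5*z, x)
(-6*z - 5, 6*z - 1, 8*x)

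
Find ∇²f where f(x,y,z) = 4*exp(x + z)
8*exp(x + z)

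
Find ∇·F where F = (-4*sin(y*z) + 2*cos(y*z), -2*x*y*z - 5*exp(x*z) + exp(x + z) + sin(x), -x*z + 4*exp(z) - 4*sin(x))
-2*x*z - x + 4*exp(z)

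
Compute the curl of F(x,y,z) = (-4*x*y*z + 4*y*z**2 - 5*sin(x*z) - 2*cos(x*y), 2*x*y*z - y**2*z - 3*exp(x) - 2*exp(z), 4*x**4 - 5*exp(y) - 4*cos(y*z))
(-2*x*y + y**2 + 4*z*sin(y*z) - 5*exp(y) + 2*exp(z), -16*x**3 - 4*x*y - 5*x*cos(x*z) + 8*y*z, 4*x*z - 2*x*sin(x*y) + 2*y*z - 4*z**2 - 3*exp(x))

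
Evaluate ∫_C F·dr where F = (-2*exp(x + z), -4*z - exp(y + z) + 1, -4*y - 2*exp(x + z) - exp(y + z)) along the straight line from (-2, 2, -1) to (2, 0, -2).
-12 - exp(-2) + 2*exp(-3) + E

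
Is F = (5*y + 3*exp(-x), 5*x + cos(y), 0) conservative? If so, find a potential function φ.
Yes, F is conservative. φ = 5*x*y + sin(y) - 3*exp(-x)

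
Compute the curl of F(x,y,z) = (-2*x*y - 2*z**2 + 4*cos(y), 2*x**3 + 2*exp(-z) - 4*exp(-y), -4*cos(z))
(2*exp(-z), -4*z, 6*x**2 + 2*x + 4*sin(y))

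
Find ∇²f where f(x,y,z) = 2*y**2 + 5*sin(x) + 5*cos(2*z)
-5*sin(x) - 20*cos(2*z) + 4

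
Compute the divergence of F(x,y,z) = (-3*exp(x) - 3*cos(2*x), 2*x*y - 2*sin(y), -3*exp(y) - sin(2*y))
2*x - 3*exp(x) + 6*sin(2*x) - 2*cos(y)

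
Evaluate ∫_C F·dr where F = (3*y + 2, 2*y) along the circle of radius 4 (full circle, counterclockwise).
-48*pi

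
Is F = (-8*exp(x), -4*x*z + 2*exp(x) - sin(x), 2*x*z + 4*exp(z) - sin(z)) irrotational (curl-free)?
No, ∇×F = (4*x, -2*z, -4*z + 2*exp(x) - cos(x))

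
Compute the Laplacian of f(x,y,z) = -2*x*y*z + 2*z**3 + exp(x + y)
12*z + 2*exp(x + y)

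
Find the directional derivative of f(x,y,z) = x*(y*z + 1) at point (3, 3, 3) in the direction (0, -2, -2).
-9*sqrt(2)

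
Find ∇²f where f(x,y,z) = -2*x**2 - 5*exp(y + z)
-10*exp(y + z) - 4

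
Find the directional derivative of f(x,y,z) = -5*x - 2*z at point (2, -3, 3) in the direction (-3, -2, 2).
11*sqrt(17)/17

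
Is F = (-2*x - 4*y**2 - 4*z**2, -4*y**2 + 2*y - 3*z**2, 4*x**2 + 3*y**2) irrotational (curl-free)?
No, ∇×F = (6*y + 6*z, -8*x - 8*z, 8*y)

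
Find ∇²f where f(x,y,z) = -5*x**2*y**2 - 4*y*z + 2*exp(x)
-10*x**2 - 10*y**2 + 2*exp(x)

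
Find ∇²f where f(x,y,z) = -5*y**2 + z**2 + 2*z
-8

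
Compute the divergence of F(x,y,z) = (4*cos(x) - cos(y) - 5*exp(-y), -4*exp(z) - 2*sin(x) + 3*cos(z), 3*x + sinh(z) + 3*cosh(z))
-4*sin(x) + 3*sinh(z) + cosh(z)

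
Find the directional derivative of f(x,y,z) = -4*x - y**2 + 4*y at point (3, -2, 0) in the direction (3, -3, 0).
-6*sqrt(2)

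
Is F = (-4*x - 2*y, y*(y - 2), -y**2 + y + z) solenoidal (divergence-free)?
No, ∇·F = 2*y - 5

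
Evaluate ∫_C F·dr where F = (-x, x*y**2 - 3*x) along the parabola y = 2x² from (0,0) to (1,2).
-31/14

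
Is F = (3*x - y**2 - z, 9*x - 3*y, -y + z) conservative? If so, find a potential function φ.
No, ∇×F = (-1, -1, 2*y + 9) ≠ 0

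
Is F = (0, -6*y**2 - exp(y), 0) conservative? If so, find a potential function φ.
Yes, F is conservative. φ = -2*y**3 - exp(y)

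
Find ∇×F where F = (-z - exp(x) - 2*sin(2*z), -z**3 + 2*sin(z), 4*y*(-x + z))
(-4*x + 3*z**2 + 4*z - 2*cos(z), 4*y - 4*cos(2*z) - 1, 0)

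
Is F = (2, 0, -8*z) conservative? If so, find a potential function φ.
Yes, F is conservative. φ = 2*x - 4*z**2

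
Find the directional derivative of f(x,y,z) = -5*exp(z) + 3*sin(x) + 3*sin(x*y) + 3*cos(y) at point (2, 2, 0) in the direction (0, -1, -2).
sqrt(5)*(3*sin(2) - 6*cos(4) + 10)/5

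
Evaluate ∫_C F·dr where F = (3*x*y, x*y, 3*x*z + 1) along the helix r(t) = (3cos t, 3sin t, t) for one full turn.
2*pi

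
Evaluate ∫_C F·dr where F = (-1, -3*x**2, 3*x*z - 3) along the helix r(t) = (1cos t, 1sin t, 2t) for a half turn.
-22 - 6*pi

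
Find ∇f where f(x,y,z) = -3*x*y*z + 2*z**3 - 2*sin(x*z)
(-z*(3*y + 2*cos(x*z)), -3*x*z, -3*x*y - 2*x*cos(x*z) + 6*z**2)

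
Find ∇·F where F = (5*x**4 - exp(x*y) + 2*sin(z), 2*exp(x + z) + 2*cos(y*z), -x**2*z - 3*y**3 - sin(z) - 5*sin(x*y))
20*x**3 - x**2 - y*exp(x*y) - 2*z*sin(y*z) - cos(z)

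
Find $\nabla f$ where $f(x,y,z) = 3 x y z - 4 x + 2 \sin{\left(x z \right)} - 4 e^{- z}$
(3*y*z + 2*z*cos(x*z) - 4, 3*x*z, 3*x*y + 2*x*cos(x*z) + 4*exp(-z))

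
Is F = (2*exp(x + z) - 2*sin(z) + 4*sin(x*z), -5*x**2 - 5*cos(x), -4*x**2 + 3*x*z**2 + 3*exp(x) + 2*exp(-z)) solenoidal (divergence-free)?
No, ∇·F = 6*x*z + 4*z*cos(x*z) + 2*exp(x + z) - 2*exp(-z)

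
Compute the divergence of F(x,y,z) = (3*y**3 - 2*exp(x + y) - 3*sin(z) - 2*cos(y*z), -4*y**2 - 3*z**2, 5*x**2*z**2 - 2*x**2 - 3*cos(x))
10*x**2*z - 8*y - 2*exp(x + y)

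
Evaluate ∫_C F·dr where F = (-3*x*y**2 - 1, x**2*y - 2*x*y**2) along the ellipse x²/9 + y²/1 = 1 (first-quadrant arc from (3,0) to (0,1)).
12 - 3*pi/8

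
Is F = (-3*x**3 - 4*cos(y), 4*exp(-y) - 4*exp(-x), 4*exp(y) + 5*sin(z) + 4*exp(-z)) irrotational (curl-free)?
No, ∇×F = (4*exp(y), 0, -4*sin(y) + 4*exp(-x))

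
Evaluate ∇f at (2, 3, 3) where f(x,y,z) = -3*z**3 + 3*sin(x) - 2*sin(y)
(3*cos(2), -2*cos(3), -81)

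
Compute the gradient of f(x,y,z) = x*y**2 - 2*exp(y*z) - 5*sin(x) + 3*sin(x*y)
(y**2 + 3*y*cos(x*y) - 5*cos(x), 2*x*y + 3*x*cos(x*y) - 2*z*exp(y*z), -2*y*exp(y*z))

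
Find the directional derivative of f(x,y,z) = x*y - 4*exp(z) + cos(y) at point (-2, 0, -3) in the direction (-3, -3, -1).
2*sqrt(19)*(2 + 3*exp(3))*exp(-3)/19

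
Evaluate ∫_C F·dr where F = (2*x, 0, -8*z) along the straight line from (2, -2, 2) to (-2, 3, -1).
12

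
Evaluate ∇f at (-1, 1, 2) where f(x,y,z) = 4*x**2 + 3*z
(-8, 0, 3)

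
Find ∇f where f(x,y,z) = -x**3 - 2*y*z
(-3*x**2, -2*z, -2*y)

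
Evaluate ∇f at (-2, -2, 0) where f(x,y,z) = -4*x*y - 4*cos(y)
(8, 8 - 4*sin(2), 0)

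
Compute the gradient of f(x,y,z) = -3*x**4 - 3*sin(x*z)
(-12*x**3 - 3*z*cos(x*z), 0, -3*x*cos(x*z))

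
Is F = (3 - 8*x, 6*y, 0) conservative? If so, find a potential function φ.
Yes, F is conservative. φ = -4*x**2 + 3*x + 3*y**2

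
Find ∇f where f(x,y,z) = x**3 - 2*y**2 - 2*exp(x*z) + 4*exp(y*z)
(3*x**2 - 2*z*exp(x*z), -4*y + 4*z*exp(y*z), -2*x*exp(x*z) + 4*y*exp(y*z))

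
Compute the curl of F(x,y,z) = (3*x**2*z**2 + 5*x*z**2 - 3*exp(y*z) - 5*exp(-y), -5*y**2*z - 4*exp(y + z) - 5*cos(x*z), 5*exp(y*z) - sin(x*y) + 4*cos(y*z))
(-5*x*sin(x*z) - x*cos(x*y) + 5*y**2 + 5*z*exp(y*z) - 4*z*sin(y*z) + 4*exp(y + z), 6*x**2*z + 10*x*z - 3*y*exp(y*z) + y*cos(x*y), 3*z*exp(y*z) + 5*z*sin(x*z) - 5*exp(-y))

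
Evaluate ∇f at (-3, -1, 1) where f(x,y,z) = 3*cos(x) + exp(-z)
(3*sin(3), 0, -exp(-1))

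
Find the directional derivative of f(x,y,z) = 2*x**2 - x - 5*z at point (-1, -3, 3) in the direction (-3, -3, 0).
5*sqrt(2)/2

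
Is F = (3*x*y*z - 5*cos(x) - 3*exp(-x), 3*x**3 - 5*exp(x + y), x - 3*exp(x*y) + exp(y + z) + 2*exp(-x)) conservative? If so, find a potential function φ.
No, ∇×F = (-3*x*exp(x*y) + exp(y + z), 3*x*y + 3*y*exp(x*y) - 1 + 2*exp(-x), 9*x**2 - 3*x*z - 5*exp(x + y)) ≠ 0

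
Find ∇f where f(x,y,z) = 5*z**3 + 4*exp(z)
(0, 0, 15*z**2 + 4*exp(z))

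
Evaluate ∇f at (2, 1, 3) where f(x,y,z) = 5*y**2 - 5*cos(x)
(5*sin(2), 10, 0)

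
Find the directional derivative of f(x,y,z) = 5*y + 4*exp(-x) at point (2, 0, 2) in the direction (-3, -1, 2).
sqrt(14)*(12 - 5*exp(2))*exp(-2)/14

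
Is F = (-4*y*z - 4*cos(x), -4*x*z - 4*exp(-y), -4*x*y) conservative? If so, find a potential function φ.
Yes, F is conservative. φ = -4*x*y*z - 4*sin(x) + 4*exp(-y)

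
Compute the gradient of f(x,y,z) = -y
(0, -1, 0)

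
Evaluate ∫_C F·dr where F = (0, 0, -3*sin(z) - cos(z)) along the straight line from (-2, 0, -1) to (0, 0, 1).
-2*sin(1)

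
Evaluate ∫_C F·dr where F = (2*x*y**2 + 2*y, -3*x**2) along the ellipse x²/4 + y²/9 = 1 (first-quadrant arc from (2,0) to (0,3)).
-42 - 3*pi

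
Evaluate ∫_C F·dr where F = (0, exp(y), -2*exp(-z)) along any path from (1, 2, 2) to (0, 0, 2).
1 - exp(2)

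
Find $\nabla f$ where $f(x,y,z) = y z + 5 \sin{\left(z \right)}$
(0, z, y + 5*cos(z))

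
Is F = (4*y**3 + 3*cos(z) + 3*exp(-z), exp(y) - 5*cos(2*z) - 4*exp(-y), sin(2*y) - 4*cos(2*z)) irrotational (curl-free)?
No, ∇×F = (-10*sin(2*z) + 2*cos(2*y), -3*sin(z) - 3*exp(-z), -12*y**2)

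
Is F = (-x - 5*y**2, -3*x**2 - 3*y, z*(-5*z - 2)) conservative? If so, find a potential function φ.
No, ∇×F = (0, 0, -6*x + 10*y) ≠ 0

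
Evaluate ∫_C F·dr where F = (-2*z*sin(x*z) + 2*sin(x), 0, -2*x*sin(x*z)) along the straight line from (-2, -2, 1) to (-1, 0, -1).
0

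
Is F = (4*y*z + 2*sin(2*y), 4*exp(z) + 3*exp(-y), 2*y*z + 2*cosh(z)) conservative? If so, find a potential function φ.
No, ∇×F = (2*z - 4*exp(z), 4*y, -4*z - 4*cos(2*y)) ≠ 0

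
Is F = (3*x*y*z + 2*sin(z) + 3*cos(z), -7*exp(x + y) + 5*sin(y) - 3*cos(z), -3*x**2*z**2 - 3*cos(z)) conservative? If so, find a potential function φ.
No, ∇×F = (-3*sin(z), 3*x*y + 6*x*z**2 - 3*sin(z) + 2*cos(z), -3*x*z - 7*exp(x + y)) ≠ 0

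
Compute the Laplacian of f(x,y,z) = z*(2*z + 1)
4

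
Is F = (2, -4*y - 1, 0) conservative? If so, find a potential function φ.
Yes, F is conservative. φ = 2*x - 2*y**2 - y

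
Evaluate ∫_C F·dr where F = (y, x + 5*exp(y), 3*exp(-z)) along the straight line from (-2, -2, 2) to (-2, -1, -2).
-3*exp(2) - 2 - 2*exp(-2) + 5*exp(-1)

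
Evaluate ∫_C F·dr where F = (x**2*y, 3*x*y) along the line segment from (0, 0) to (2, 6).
84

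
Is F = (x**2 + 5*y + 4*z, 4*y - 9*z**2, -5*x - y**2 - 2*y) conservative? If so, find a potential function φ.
No, ∇×F = (-2*y + 18*z - 2, 9, -5) ≠ 0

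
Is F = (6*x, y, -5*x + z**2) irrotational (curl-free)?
No, ∇×F = (0, 5, 0)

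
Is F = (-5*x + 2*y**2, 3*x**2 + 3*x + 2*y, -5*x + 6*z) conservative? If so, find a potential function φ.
No, ∇×F = (0, 5, 6*x - 4*y + 3) ≠ 0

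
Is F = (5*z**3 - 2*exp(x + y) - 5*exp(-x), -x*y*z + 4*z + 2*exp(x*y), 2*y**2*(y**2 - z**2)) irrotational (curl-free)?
No, ∇×F = (x*y + 8*y**3 - 4*y*z**2 - 4, 15*z**2, -y*z + 2*y*exp(x*y) + 2*exp(x + y))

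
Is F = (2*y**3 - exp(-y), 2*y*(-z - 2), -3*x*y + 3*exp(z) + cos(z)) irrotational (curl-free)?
No, ∇×F = (-3*x + 2*y, 3*y, -6*y**2 - exp(-y))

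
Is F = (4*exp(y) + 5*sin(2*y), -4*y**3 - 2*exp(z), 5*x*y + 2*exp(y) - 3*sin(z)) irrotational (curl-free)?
No, ∇×F = (5*x + 2*exp(y) + 2*exp(z), -5*y, -4*exp(y) - 10*cos(2*y))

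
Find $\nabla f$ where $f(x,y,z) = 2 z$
(0, 0, 2)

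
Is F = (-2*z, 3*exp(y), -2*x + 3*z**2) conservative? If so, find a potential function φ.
Yes, F is conservative. φ = -2*x*z + z**3 + 3*exp(y)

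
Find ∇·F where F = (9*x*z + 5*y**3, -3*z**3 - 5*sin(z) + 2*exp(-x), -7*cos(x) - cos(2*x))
9*z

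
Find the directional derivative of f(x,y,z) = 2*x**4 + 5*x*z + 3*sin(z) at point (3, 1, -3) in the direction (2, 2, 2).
sqrt(3)*(cos(3) + 72)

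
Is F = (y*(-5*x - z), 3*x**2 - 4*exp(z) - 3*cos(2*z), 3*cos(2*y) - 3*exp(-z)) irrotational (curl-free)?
No, ∇×F = (4*exp(z) - 6*sin(2*y) - 6*sin(2*z), -y, 11*x + z)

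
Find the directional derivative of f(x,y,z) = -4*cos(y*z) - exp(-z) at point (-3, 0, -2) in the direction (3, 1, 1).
sqrt(11)*exp(2)/11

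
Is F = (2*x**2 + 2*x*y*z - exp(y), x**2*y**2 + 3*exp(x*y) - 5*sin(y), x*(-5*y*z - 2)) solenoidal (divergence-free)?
No, ∇·F = 2*x**2*y - 5*x*y + 3*x*exp(x*y) + 4*x + 2*y*z - 5*cos(y)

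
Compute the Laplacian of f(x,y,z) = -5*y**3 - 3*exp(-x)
-30*y - 3*exp(-x)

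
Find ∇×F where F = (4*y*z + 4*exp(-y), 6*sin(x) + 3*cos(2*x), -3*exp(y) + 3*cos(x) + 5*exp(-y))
(2*sinh(y) - 8*cosh(y), 4*y + 3*sin(x), -4*z - 6*sin(2*x) + 6*cos(x) + 4*exp(-y))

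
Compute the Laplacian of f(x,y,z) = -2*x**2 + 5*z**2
6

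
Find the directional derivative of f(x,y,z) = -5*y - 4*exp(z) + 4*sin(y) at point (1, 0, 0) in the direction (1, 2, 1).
-sqrt(6)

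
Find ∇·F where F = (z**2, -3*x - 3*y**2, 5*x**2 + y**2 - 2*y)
-6*y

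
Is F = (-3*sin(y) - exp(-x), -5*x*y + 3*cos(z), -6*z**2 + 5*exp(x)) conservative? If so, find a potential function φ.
No, ∇×F = (3*sin(z), -5*exp(x), -5*y + 3*cos(y)) ≠ 0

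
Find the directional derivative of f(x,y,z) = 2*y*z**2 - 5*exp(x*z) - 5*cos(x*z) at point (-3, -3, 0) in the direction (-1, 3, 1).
15*sqrt(11)/11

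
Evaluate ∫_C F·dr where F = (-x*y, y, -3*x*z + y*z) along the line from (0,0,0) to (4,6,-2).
-22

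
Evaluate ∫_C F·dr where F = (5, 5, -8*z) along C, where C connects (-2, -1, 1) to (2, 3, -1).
40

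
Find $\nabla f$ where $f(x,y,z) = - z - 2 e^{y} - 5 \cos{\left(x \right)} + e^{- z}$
(5*sin(x), -2*exp(y), -1 - exp(-z))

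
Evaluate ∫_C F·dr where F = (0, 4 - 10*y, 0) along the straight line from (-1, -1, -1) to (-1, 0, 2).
9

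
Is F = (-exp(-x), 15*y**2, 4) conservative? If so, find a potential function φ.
Yes, F is conservative. φ = 5*y**3 + 4*z + exp(-x)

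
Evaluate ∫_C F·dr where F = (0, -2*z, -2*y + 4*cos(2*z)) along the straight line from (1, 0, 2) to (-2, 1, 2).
-4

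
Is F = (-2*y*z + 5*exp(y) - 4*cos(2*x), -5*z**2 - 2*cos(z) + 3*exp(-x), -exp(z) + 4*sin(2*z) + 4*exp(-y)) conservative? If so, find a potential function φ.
No, ∇×F = (10*z - 2*sin(z) - 4*exp(-y), -2*y, 2*z - 5*exp(y) - 3*exp(-x)) ≠ 0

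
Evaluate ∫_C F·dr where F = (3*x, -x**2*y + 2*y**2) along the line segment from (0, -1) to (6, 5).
-114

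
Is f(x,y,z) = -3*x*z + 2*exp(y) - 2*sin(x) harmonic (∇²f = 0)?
No, ∇²f = 2*exp(y) + 2*sin(x)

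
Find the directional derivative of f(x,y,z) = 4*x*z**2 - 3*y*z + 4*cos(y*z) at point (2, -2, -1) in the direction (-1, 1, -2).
sqrt(6)*(19 - 12*sin(2))/6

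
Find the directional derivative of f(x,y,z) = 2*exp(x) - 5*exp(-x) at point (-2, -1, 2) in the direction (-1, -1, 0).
sqrt(2)*(-5*exp(4) - 2)*exp(-2)/2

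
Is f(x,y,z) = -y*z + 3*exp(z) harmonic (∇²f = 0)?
No, ∇²f = 3*exp(z)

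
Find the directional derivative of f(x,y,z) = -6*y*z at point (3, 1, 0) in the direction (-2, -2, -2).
2*sqrt(3)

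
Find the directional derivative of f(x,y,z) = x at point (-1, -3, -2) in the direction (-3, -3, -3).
-sqrt(3)/3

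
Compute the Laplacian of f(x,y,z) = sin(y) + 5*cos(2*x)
-sin(y) - 20*cos(2*x)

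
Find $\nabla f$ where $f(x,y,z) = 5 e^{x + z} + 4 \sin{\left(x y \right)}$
(4*y*cos(x*y) + 5*exp(x + z), 4*x*cos(x*y), 5*exp(x + z))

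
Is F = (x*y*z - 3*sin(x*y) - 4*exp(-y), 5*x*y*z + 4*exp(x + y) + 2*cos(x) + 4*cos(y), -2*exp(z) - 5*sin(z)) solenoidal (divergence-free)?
No, ∇·F = 5*x*z + y*z - 3*y*cos(x*y) - 2*exp(z) + 4*exp(x + y) - 4*sin(y) - 5*cos(z)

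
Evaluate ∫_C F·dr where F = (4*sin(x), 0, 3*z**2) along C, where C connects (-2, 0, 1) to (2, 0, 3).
26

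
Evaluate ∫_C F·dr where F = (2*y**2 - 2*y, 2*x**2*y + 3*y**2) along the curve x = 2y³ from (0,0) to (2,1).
7/5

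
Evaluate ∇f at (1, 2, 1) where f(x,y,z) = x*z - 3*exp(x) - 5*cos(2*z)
(1 - 3*E, 0, 1 + 10*sin(2))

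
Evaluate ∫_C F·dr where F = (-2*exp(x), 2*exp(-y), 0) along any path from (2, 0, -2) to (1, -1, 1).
-4*E + 2 + 2*exp(2)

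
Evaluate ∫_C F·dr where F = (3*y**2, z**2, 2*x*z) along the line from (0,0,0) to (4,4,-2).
80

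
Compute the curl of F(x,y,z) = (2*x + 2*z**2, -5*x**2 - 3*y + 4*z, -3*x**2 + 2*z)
(-4, 6*x + 4*z, -10*x)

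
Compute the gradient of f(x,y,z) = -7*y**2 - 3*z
(0, -14*y, -3)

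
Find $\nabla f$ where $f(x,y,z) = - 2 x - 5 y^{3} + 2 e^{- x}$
(-2 - 2*exp(-x), -15*y**2, 0)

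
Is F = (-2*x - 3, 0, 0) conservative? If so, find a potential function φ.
Yes, F is conservative. φ = x*(-x - 3)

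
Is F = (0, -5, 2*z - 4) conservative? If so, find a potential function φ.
Yes, F is conservative. φ = -5*y + z**2 - 4*z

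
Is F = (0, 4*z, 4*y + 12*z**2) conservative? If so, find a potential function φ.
Yes, F is conservative. φ = 4*z*(y + z**2)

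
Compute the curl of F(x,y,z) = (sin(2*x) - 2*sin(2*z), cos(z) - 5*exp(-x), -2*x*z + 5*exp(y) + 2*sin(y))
(5*exp(y) + sin(z) + 2*cos(y), 2*z - 4*cos(2*z), 5*exp(-x))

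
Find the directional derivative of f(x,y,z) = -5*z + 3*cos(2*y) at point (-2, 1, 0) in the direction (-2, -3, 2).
2*sqrt(17)*(-5 + 9*sin(2))/17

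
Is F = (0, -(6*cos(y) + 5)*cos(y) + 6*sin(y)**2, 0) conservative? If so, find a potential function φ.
Yes, F is conservative. φ = -(6*cos(y) + 5)*sin(y)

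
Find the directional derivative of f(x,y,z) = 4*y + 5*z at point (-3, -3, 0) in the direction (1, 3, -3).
-3*sqrt(19)/19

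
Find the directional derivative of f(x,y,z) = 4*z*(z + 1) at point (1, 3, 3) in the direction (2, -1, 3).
6*sqrt(14)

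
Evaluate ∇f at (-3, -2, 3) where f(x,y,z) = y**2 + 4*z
(0, -4, 4)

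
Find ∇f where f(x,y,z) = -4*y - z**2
(0, -4, -2*z)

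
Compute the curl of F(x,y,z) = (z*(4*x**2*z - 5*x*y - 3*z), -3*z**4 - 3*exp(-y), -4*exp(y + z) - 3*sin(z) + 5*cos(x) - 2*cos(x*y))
(2*x*sin(x*y) + 12*z**3 - 4*exp(y + z), 8*x**2*z - 5*x*y - 2*y*sin(x*y) - 6*z + 5*sin(x), 5*x*z)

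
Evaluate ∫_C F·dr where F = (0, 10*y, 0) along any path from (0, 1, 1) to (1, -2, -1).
15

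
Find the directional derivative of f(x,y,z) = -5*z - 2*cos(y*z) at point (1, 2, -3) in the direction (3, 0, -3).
sqrt(2)*(4*sin(6) + 5)/2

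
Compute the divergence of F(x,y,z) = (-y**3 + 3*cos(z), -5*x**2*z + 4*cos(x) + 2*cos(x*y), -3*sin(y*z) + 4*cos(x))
-2*x*sin(x*y) - 3*y*cos(y*z)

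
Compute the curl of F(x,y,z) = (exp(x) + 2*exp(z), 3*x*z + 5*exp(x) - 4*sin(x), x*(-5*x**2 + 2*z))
(-3*x, 15*x**2 - 2*z + 2*exp(z), 3*z + 5*exp(x) - 4*cos(x))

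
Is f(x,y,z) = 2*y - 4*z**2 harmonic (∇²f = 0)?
No, ∇²f = -8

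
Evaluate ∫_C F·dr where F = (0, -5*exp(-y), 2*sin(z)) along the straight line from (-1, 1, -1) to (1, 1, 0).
-2 + 2*cos(1)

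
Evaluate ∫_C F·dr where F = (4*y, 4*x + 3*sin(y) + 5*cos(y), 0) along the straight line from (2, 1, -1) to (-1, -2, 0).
-5*sin(2) - 5*sin(1) - 3*cos(2) + 3*cos(1)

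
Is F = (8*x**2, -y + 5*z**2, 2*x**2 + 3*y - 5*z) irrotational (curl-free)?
No, ∇×F = (3 - 10*z, -4*x, 0)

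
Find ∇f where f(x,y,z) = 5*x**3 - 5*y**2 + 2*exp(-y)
(15*x**2, -10*y - 2*exp(-y), 0)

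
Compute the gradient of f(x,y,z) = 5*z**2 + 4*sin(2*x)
(8*cos(2*x), 0, 10*z)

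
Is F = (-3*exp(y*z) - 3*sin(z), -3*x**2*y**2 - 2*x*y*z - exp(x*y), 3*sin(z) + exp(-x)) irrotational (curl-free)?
No, ∇×F = (2*x*y, -3*y*exp(y*z) - 3*cos(z) + exp(-x), -6*x*y**2 - 2*y*z - y*exp(x*y) + 3*z*exp(y*z))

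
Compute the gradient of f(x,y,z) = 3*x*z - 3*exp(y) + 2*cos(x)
(3*z - 2*sin(x), -3*exp(y), 3*x)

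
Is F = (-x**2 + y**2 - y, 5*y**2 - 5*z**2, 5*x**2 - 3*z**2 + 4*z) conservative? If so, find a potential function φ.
No, ∇×F = (10*z, -10*x, 1 - 2*y) ≠ 0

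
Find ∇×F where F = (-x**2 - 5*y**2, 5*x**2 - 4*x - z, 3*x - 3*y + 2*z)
(-2, -3, 10*x + 10*y - 4)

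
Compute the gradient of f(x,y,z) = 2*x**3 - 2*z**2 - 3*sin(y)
(6*x**2, -3*cos(y), -4*z)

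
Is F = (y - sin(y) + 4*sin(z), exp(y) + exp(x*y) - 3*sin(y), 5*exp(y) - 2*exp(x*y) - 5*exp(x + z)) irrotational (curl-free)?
No, ∇×F = (-2*x*exp(x*y) + 5*exp(y), 2*y*exp(x*y) + 5*exp(x + z) + 4*cos(z), y*exp(x*y) + cos(y) - 1)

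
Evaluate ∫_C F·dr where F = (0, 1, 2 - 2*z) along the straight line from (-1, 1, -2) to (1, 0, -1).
4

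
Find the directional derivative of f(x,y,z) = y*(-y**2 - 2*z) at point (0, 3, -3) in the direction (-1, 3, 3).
-81*sqrt(19)/19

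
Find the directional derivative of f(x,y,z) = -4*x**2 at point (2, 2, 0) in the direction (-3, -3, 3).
16*sqrt(3)/3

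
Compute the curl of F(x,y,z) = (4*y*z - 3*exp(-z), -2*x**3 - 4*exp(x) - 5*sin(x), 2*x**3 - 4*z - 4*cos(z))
(0, -6*x**2 + 4*y + 3*exp(-z), -6*x**2 - 4*z - 4*exp(x) - 5*cos(x))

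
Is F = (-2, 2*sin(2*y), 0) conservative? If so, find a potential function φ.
Yes, F is conservative. φ = -2*x - cos(2*y)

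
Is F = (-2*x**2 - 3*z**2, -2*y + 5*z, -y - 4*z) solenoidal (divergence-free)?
No, ∇·F = -4*x - 6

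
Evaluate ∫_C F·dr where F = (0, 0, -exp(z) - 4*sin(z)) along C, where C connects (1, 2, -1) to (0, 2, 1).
-2*sinh(1)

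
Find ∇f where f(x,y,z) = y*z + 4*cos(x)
(-4*sin(x), z, y)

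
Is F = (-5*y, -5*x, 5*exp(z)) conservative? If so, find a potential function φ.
Yes, F is conservative. φ = -5*x*y + 5*exp(z)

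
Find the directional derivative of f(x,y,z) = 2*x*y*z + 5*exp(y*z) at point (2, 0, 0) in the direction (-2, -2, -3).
0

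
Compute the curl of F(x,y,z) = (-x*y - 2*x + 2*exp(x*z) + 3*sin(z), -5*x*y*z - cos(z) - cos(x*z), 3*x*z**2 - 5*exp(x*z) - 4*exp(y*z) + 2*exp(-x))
(5*x*y - x*sin(x*z) - 4*z*exp(y*z) - sin(z), 2*x*exp(x*z) - 3*z**2 + 5*z*exp(x*z) + 3*cos(z) + 2*exp(-x), x - 5*y*z + z*sin(x*z))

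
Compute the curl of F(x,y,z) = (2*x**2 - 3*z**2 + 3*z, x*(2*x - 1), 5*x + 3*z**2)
(0, -6*z - 2, 4*x - 1)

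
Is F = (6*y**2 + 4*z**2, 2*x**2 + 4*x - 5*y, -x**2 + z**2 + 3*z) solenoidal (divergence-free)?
No, ∇·F = 2*z - 2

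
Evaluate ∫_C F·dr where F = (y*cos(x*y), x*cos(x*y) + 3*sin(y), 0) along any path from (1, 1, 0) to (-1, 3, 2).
-sin(1) - sin(3) + 3*cos(1) - 3*cos(3)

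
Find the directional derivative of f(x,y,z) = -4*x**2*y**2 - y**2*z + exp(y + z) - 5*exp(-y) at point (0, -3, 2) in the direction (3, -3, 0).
sqrt(2)*(-E*(12 + 5*exp(3)) - 1)*exp(-1)/2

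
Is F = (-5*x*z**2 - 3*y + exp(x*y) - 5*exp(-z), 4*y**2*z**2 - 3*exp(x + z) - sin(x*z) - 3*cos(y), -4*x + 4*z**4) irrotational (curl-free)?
No, ∇×F = (x*cos(x*z) - 8*y**2*z + 3*exp(x + z), -10*x*z + 4 + 5*exp(-z), -x*exp(x*y) - z*cos(x*z) - 3*exp(x + z) + 3)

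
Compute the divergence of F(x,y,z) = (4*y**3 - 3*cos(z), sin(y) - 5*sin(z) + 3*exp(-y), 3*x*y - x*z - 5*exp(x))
-x + cos(y) - 3*exp(-y)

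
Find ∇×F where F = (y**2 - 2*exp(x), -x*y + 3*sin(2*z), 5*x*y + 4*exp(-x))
(5*x - 6*cos(2*z), -5*y + 4*exp(-x), -3*y)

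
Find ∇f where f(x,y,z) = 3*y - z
(0, 3, -1)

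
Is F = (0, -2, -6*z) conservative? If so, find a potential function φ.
Yes, F is conservative. φ = -2*y - 3*z**2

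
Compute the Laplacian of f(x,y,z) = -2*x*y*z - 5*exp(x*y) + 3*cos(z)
-5*x**2*exp(x*y) - 5*y**2*exp(x*y) - 3*cos(z)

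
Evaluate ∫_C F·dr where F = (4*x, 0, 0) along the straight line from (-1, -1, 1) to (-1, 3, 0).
0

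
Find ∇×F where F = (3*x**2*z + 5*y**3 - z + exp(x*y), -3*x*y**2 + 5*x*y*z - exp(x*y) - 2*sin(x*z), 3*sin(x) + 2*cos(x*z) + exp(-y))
(-5*x*y + 2*x*cos(x*z) - exp(-y), 3*x**2 + 2*z*sin(x*z) - 3*cos(x) - 1, -x*exp(x*y) - 18*y**2 + 5*y*z - y*exp(x*y) - 2*z*cos(x*z))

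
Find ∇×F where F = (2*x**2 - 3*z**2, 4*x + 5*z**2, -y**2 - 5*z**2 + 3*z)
(-2*y - 10*z, -6*z, 4)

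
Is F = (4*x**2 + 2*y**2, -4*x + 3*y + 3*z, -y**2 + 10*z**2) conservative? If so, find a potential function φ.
No, ∇×F = (-2*y - 3, 0, -4*y - 4) ≠ 0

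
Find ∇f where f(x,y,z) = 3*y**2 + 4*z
(0, 6*y, 4)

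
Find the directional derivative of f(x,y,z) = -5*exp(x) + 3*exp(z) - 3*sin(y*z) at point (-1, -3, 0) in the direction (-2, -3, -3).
sqrt(22)*(5 - 18*E)*exp(-1)/11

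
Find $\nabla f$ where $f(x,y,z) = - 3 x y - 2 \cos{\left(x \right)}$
(-3*y + 2*sin(x), -3*x, 0)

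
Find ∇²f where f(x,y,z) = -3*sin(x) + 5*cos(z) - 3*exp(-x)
3*sin(x) - 5*cos(z) - 3*exp(-x)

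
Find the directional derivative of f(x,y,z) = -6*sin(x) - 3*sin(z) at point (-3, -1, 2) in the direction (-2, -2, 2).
sqrt(3)*(2*cos(3) - cos(2))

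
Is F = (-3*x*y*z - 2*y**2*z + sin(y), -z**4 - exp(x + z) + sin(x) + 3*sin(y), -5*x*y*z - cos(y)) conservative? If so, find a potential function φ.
No, ∇×F = (-5*x*z + 4*z**3 + exp(x + z) + sin(y), y*(-3*x - 2*y + 5*z), 3*x*z + 4*y*z - exp(x + z) + cos(x) - cos(y)) ≠ 0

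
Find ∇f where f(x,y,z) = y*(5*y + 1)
(0, 10*y + 1, 0)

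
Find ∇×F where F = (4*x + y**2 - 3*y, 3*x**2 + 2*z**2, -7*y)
(-4*z - 7, 0, 6*x - 2*y + 3)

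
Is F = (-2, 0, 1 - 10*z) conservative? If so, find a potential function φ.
Yes, F is conservative. φ = -2*x - 5*z**2 + z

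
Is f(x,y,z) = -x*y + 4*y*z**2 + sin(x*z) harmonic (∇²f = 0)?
No, ∇²f = -x**2*sin(x*z) + 8*y - z**2*sin(x*z)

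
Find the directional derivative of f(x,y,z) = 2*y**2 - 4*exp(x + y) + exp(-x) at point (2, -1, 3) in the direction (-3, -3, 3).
sqrt(3)*(1 + 4*exp(2) + 8*exp(3))*exp(-2)/3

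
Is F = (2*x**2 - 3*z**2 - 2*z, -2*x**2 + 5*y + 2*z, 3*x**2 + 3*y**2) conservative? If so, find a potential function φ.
No, ∇×F = (6*y - 2, -6*x - 6*z - 2, -4*x) ≠ 0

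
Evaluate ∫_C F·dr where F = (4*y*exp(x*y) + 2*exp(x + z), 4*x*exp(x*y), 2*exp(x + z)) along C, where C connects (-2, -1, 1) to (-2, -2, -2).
2*(-exp(3) + 1 - 2*(1 - exp(2))*exp(6))*exp(-4)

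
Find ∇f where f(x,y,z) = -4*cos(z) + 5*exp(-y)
(0, -5*exp(-y), 4*sin(z))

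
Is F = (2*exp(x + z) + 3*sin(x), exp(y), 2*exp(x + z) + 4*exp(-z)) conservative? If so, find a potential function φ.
Yes, F is conservative. φ = exp(y) + 2*exp(x + z) - 3*cos(x) - 4*exp(-z)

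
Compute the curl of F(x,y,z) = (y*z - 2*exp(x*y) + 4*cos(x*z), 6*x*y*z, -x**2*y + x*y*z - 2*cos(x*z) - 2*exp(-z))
(x*(-x - 6*y + z), 2*x*y - 4*x*sin(x*z) - y*z + y - 2*z*sin(x*z), 2*x*exp(x*y) + 6*y*z - z)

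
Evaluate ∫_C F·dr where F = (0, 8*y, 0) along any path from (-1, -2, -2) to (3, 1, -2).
-12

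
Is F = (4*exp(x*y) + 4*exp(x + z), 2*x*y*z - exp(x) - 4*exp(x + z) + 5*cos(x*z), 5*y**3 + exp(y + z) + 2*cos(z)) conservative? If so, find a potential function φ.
No, ∇×F = (-2*x*y + 5*x*sin(x*z) + 15*y**2 + 4*exp(x + z) + exp(y + z), 4*exp(x + z), -4*x*exp(x*y) + 2*y*z - 5*z*sin(x*z) - exp(x) - 4*exp(x + z)) ≠ 0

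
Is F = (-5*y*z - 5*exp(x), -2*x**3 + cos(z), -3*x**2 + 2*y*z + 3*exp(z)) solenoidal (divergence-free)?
No, ∇·F = 2*y - 5*exp(x) + 3*exp(z)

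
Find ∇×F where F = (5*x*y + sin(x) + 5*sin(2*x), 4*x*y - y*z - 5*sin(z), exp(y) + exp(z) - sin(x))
(y + exp(y) + 5*cos(z), cos(x), -5*x + 4*y)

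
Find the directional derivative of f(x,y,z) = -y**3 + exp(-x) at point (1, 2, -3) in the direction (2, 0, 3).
-2*sqrt(13)*exp(-1)/13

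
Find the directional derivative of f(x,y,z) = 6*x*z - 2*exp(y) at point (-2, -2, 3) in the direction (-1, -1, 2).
sqrt(6)*(1 - 21*exp(2))*exp(-2)/3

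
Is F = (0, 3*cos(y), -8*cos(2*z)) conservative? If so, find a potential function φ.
Yes, F is conservative. φ = 3*sin(y) - 4*sin(2*z)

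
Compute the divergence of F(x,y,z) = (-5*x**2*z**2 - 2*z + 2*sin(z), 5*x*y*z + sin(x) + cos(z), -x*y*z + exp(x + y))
x*(-y - 10*z**2 + 5*z)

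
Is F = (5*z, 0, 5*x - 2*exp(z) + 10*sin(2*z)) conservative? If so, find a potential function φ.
Yes, F is conservative. φ = 5*x*z - 2*exp(z) - 5*cos(2*z)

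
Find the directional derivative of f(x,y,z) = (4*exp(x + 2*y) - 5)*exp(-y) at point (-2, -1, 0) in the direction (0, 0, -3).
0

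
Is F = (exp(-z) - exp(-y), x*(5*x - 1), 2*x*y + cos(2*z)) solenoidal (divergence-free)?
No, ∇·F = -2*sin(2*z)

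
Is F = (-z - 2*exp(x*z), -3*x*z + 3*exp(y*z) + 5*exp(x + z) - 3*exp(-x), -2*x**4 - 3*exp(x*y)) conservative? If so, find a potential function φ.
No, ∇×F = (-3*x*exp(x*y) + 3*x - 3*y*exp(y*z) - 5*exp(x + z), 8*x**3 - 2*x*exp(x*z) + 3*y*exp(x*y) - 1, -3*z + 5*exp(x + z) + 3*exp(-x)) ≠ 0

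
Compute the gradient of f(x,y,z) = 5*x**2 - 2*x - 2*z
(10*x - 2, 0, -2)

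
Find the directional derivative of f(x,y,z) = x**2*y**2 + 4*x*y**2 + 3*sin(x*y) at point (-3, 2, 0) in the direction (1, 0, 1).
sqrt(2)*(-4 + 3*cos(6))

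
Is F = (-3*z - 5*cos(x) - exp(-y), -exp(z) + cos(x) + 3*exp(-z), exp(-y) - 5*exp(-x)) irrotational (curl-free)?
No, ∇×F = (exp(z) + 3*exp(-z) - exp(-y), -3 - 5*exp(-x), -sin(x) - exp(-y))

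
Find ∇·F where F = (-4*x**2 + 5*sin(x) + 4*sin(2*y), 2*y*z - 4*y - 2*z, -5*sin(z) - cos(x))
-8*x + 2*z + 5*cos(x) - 5*cos(z) - 4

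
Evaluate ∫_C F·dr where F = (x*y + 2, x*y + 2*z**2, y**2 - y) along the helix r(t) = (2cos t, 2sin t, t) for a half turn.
-6*pi - 20/3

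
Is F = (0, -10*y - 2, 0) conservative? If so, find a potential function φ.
Yes, F is conservative. φ = y*(-5*y - 2)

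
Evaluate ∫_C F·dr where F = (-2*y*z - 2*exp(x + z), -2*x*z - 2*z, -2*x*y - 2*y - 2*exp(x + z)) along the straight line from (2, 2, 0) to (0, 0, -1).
-(2 - 2*exp(3))*exp(-1)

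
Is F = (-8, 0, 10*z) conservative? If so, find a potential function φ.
Yes, F is conservative. φ = -8*x + 5*z**2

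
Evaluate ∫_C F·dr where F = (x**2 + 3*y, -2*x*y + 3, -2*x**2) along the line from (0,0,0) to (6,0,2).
24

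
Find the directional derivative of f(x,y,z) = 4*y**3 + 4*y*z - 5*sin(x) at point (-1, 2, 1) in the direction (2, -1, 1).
-sqrt(6)*(5*cos(1) + 22)/3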